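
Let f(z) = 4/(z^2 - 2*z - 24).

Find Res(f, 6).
Write f(z) = P(z)/Q(z) with P(z) = 4 and Q(z) = z^2 - 2*z - 24.
The denominator factors as Q(z) = (z - 6)*(z + 4), so z = 6 is a simple zero of Q and P is analytic there; z = 6 is therefore a simple pole and
  Res(f, z₀) = P(z₀)/Q'(z₀).

Q'(z) = 2*z - 2, so Q'(6) = 10.
P(6) = 4.

Res(f, 6) = (4)/(10) = 2/5

Final answer: 2/5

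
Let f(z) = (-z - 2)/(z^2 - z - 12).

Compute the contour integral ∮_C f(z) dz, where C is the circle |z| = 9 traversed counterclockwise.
By the residue theorem, ∮_C f(z) dz = 2πi · (sum of the residues of f at the poles inside |z| = 9).

The denominator factors as (z + 3)*(z - 4), so the singularities of f are simple poles at z = -3, z = 4.
  |-3|² = 9 < 81 = 9², so this pole is inside the contour.
  |4|² = 16 < 81 = 9², so this pole is inside the contour.

With P(z) = -z - 2 and Q(z) = z^2 - z - 12, each pole is simple, so Res(f, z₀) = P(z₀)/Q'(z₀) with Q'(z) = 2*z - 1.
  Res(f, -3) = P(-3)/Q'(-3) = (1)/(-7) = -1/7
  Res(f, 4) = P(4)/Q'(4) = (-6)/(7) = -6/7

Sum of residues inside C: -1
∮_C f(z) dz = 2πi · (-1) = -2*I*pi

Final answer: -2*I*pi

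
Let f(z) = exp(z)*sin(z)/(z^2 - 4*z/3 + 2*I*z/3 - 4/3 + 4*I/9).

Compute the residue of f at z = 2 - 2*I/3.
Write f(z) = P(z)/Q(z) with P(z) = exp(z)*sin(z) and Q(z) = z^2 - 4*z/3 + 2*I*z/3 - 4/3 + 4*I/9.
The denominator factors as Q(z) = (z + 2/3)*(z - 2 + 2*I/3), so z = 2 - 2*I/3 is a simple zero of Q and P is analytic there; z = 2 - 2*I/3 is therefore a simple pole and
  Res(f, z₀) = P(z₀)/Q'(z₀).

Q'(z) = 2*z - 4/3 + 2*I/3, so Q'(2 - 2*I/3) = 8/3 - 2*I/3.
P(2 - 2*I/3) = exp(2 - 2*I/3)*sin(2 - 2*I/3).

Res(f, 2 - 2*I/3) = (exp(2 - 2*I/3)*sin(2 - 2*I/3))/(8/3 - 2*I/3) = (6/17 + 3*I/34)*exp(2 - 2*I/3)*sin(2 - 2*I/3)

Final answer: (6/17 + 3*I/34)*exp(2 - 2*I/3)*sin(2 - 2*I/3)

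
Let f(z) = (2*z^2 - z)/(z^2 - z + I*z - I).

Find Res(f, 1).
1/2 - I/2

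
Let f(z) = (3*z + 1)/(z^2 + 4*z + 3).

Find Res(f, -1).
Write f(z) = P(z)/Q(z) with P(z) = 3*z + 1 and Q(z) = z^2 + 4*z + 3.
The denominator factors as Q(z) = (z + 1)*(z + 3), so z = -1 is a simple zero of Q and P is analytic there; z = -1 is therefore a simple pole and
  Res(f, z₀) = P(z₀)/Q'(z₀).

Q'(z) = 2*z + 4, so Q'(-1) = 2.
P(-1) = -2.

Res(f, -1) = (-2)/(2) = -1

Final answer: -1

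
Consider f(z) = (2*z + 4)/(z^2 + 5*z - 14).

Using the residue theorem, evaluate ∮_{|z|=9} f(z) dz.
By the residue theorem, ∮_C f(z) dz = 2πi · (sum of the residues of f at the poles inside |z| = 9).

The denominator factors as (z - 2)*(z + 7), so the singularities of f are simple poles at z = 2, z = -7.
  |2|² = 4 < 81 = 9², so this pole is inside the contour.
  |-7|² = 49 < 81 = 9², so this pole is inside the contour.

With P(z) = 2*z + 4 and Q(z) = z^2 + 5*z - 14, each pole is simple, so Res(f, z₀) = P(z₀)/Q'(z₀) with Q'(z) = 2*z + 5.
  Res(f, 2) = P(2)/Q'(2) = (8)/(9) = 8/9
  Res(f, -7) = P(-7)/Q'(-7) = (-10)/(-9) = 10/9

Sum of residues inside C: 2
∮_C f(z) dz = 2πi · (2) = 4*I*pi

Final answer: 4*I*pi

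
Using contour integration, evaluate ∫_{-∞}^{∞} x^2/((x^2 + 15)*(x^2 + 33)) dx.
pi*(-sqrt(15) + sqrt(33))/18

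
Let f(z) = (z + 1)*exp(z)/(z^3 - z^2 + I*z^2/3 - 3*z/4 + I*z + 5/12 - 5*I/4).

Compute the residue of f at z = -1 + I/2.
Write f(z) = P(z)/Q(z) with P(z) = (z + 1)*exp(z) and Q(z) = z^3 - z^2 + I*z^2/3 - 3*z/4 + I*z + 5/12 - 5*I/4.
The denominator factors as Q(z) = (z + 1 - I/2)*(z - 1 + I/3)*(z - 1 + I/2), so z = -1 + I/2 is a simple zero of Q and P is analytic there; z = -1 + I/2 is therefore a simple pole and
  Res(f, z₀) = P(z₀)/Q'(z₀).

Q'(z) = 3*z^2 - 2*z + 2*I*z/3 - 3/4 + I, so Q'(-1 + I/2) = 19/6 - 11*I/3.
P(-1 + I/2) = I*exp(-1 + I/2)/2.

Res(f, -1 + I/2) = (I*exp(-1 + I/2)/2)/(19/6 - 11*I/3) = (-66/845 + 57*I/845)*exp(-1 + I/2)

Final answer: (-66/845 + 57*I/845)*exp(-1 + I/2)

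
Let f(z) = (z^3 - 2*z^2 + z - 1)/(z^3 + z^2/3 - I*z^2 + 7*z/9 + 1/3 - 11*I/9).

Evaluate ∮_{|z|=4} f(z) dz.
By the residue theorem, ∮_C f(z) dz = 2πi · (sum of the residues of f at the poles inside |z| = 4).

The denominator factors as (z + I)*(z + 2/3 - I)*(z - 1/3 - I), so the singularities of f are simple poles at z = -I, z = -2/3 + I, z = 1/3 + I.
  |-I|² = 1 < 16 = 4², so this pole is inside the contour.
  |-2/3 + I|² = 13/9 < 16 = 4², so this pole is inside the contour.
  |1/3 + I|² = 10/9 < 16 = 4², so this pole is inside the contour.

With P(z) = z^3 - 2*z^2 + z - 1 and Q(z) = z^3 + z^2/3 - I*z^2 + 7*z/9 + 1/3 - 11*I/9, each pole is simple, so Res(f, z₀) = P(z₀)/Q'(z₀) with Q'(z) = 3*z^2 + 2*z/3 - 2*I*z + 7/9.
  Res(f, -I) = P(-I)/Q'(-I) = (1)/(-38/9 - 2*I/3) = -171/740 + 27*I/740
  Res(f, -2/3 + I) = P(-2/3 + I)/Q'(-2/3 + I) = (31/27 + 4*I)/(2/3 - 2*I) = -293/180 + 67*I/60
  Res(f, 1/3 + I) = P(1/3 + I)/Q'(1/3 + I) = (4/27 - I)/(1/3 + 2*I) = -158/333 - 17*I/111

Sum of residues inside C: -7/3 + I
∮_C f(z) dz = 2πi · (-7/3 + I) = pi*(-2 - 14*I/3)

Final answer: pi*(-2 - 14*I/3)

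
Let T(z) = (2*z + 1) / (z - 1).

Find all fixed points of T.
T(z) = z means 2*z + 1 = z*(z - 1), i.e.
  z^2 - 3*z - 1 = 0.
Discriminant: (-3)^2 - 4*(1)*(-1) = 13, so the roots are real.
  z = (3 ± sqrt(13))/(2*(1))
Fixed points: {3/2 - sqrt(13)/2, 3/2 + sqrt(13)/2}

Final answer: {3/2 - sqrt(13)/2, 3/2 + sqrt(13)/2}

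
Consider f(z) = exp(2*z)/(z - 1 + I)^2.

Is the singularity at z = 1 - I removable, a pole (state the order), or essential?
pole of order 2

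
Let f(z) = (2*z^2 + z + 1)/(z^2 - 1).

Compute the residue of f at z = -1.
Write f(z) = P(z)/Q(z) with P(z) = 2*z^2 + z + 1 and Q(z) = z^2 - 1.
The denominator factors as Q(z) = (z + 1)*(z - 1), so z = -1 is a simple zero of Q and P is analytic there; z = -1 is therefore a simple pole and
  Res(f, z₀) = P(z₀)/Q'(z₀).

Q'(z) = 2*z, so Q'(-1) = -2.
P(-1) = 2.

Res(f, -1) = (2)/(-2) = -1

Final answer: -1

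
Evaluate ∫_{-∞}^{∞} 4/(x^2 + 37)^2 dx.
Let f(z) = 4/(z^2 + 37)^2. The denominator has no real zeros and deg Q - deg P = 4 ≥ 2, so the integral of f over the upper semicircle |z| = R tends to 0 as R → ∞. Closing the contour in the upper half-plane,
  ∫_{-∞}^{∞} f(x) dx = 2πi · Σ Res(f, z_k)  over the poles with Im z_k > 0.

Zeros of the denominator: z^2 + 37 = 0 gives z = ±sqrt(37)*I.
Upper half-plane: z = sqrt(37)*I (a pole of order 2).

Write f(z) = g(z)/(z - sqrt(37)*I)^2 with g(z) = 4/(z + sqrt(37)*I)^2. For a double pole, Res(f, z₀) = g'(z₀):
  g'(z) = -8/(z + sqrt(37)*I)^3
  Res(f, sqrt(37)*I) = g'(sqrt(37)*I) = -sqrt(37)*I/1369

∫_{-∞}^{∞} f(x) dx = 2πi · (-sqrt(37)*I/1369) = 2*sqrt(37)*pi/1369

Final answer: 2*sqrt(37)*pi/1369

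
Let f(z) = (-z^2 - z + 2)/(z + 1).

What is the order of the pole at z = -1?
Factor the denominator:
  z + 1 = (z + 1)

The numerator P(z) = -z^2 - z + 2 has P(-1) = 2 ≠ 0, so no factor of (z + 1) cancels.
Near z = -1 we can therefore write f(z) = g(z)/(z + 1) with g analytic at -1 and g(-1) ≠ 0 (g is just the numerator).

Hence z = -1 is a pole of order 1.

Final answer: 1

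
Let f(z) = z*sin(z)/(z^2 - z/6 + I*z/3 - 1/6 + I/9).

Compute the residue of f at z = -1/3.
(-10/29 - 4*I/29)*sin(1/3)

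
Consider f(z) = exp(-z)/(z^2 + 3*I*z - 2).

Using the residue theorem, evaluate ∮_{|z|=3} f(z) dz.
-2*pi*exp(2*I) + 2*pi*exp(I)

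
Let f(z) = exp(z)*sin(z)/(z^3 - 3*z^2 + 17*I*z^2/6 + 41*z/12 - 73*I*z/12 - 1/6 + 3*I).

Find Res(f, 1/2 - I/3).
Write f(z) = P(z)/Q(z) with P(z) = exp(z)*sin(z) and Q(z) = z^3 - 3*z^2 + 17*I*z^2/6 + 41*z/12 - 73*I*z/12 - 1/6 + 3*I.
The denominator factors as Q(z) = (z - 3/2 - I/2)*(z - 1/2 + I/3)*(z - 1 + 3*I), so z = 1/2 - I/3 is a simple zero of Q and P is analytic there; z = 1/2 - I/3 is therefore a simple pole and
  Res(f, z₀) = P(z₀)/Q'(z₀).

Q'(z) = 3*z^2 - 6*z + 17*I*z/3 + 41/12 - 73*I/12, so Q'(1/2 - I/3) = 49/18 - 9*I/4.
P(1/2 - I/3) = exp(1/2 - I/3)*sin(1/2 - I/3).

Res(f, 1/2 - I/3) = (exp(1/2 - I/3)*sin(1/2 - I/3))/(49/18 - 9*I/4) = (3528/16165 + 2916*I/16165)*exp(1/2 - I/3)*sin(1/2 - I/3)

Final answer: (3528/16165 + 2916*I/16165)*exp(1/2 - I/3)*sin(1/2 - I/3)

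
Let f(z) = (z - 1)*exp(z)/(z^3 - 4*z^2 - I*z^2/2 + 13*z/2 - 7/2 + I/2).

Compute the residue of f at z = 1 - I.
Write f(z) = P(z)/Q(z) with P(z) = (z - 1)*exp(z) and Q(z) = z^3 - 4*z^2 - I*z^2/2 + 13*z/2 - 7/2 + I/2.
The denominator factors as Q(z) = (z - 1)*(z - 1 + I)*(z - 2 - 3*I/2), so z = 1 - I is a simple zero of Q and P is analytic there; z = 1 - I is therefore a simple pole and
  Res(f, z₀) = P(z₀)/Q'(z₀).

Q'(z) = 3*z^2 - 8*z - I*z + 13/2, so Q'(1 - I) = -5/2 + I.
P(1 - I) = -I*exp(1 - I).

Res(f, 1 - I) = (-I*exp(1 - I))/(-5/2 + I) = (-4/29 + 10*I/29)*exp(1 - I)

Final answer: (-4/29 + 10*I/29)*exp(1 - I)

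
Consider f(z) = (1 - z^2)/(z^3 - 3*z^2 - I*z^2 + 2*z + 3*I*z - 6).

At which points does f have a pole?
The singularities of f are the zeros of the denominator. Factoring,
  z^3 - 3*z^2 - I*z^2 + 2*z + 3*I*z - 6 = (z - 2*I)*(z + I)*(z - 3)
so the candidates are z = 2*I, z = -I, z = 3.

Check the numerator P(z) = 1 - z^2 at each one:
  P(2*I) = 5 ≠ 0, so z = 2*I is a (simple) pole.
  P(-I) = 2 ≠ 0, so z = -I is a (simple) pole.
  P(3) = -8 ≠ 0, so z = 3 is a (simple) pole.

Poles of f: {-I, 2*I, 3}

Final answer: {-I, 2*I, 3}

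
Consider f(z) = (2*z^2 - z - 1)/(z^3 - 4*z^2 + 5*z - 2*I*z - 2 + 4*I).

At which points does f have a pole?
The singularities of f are the zeros of the denominator. Factoring,
  z^3 - 4*z^2 + 5*z - 2*I*z - 2 + 4*I = (z - 2)*(z + I)*(z - 2 - I)
so the candidates are z = 2, z = -I, z = 2 + I.

Check the numerator P(z) = 2*z^2 - z - 1 at each one:
  P(2) = 5 ≠ 0, so z = 2 is a (simple) pole.
  P(-I) = -3 + I ≠ 0, so z = -I is a (simple) pole.
  P(2 + I) = 3 + 7*I ≠ 0, so z = 2 + I is a (simple) pole.

Poles of f: {-I, 2, 2 + I}

Final answer: {-I, 2, 2 + I}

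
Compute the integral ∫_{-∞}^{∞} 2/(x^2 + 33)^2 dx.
Let f(z) = 2/(z^2 + 33)^2. The denominator has no real zeros and deg Q - deg P = 4 ≥ 2, so the integral of f over the upper semicircle |z| = R tends to 0 as R → ∞. Closing the contour in the upper half-plane,
  ∫_{-∞}^{∞} f(x) dx = 2πi · Σ Res(f, z_k)  over the poles with Im z_k > 0.

Zeros of the denominator: z^2 + 33 = 0 gives z = ±sqrt(33)*I.
Upper half-plane: z = sqrt(33)*I (a pole of order 2).

Write f(z) = g(z)/(z - sqrt(33)*I)^2 with g(z) = 2/(z + sqrt(33)*I)^2. For a double pole, Res(f, z₀) = g'(z₀):
  g'(z) = -4/(z + sqrt(33)*I)^3
  Res(f, sqrt(33)*I) = g'(sqrt(33)*I) = -sqrt(33)*I/2178

∫_{-∞}^{∞} f(x) dx = 2πi · (-sqrt(33)*I/2178) = sqrt(33)*pi/1089

Final answer: sqrt(33)*pi/1089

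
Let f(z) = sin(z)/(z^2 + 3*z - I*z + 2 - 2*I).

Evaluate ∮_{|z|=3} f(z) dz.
pi*(-1 - I)*sin(1 - I) + pi*(1 + I)*sin(2)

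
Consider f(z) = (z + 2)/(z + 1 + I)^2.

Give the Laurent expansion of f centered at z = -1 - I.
Put w = z - (-1 - I), i.e. z = w - 1 - I. The denominator is w^2, so it suffices to rewrite the numerator in powers of w.

P(z) = z + 2
P(w - 1 - I) = 1 - I + w

Dividing each term by w^2:
  f = (1 - I)/w^2 + 1/w

Substituting back w = z + 1 + I:
  f(z) = (1 - I)/(z + 1 + I)^2 + 1/(z + 1 + I)

The series is finite because the numerator is a polynomial; the negative powers form the principal part, and the coefficient of 1/(z + 1 + I) gives Res(f, -1 - I) = 1.

Final answer: (1 - I)/(z + 1 + I)^2 + 1/(z + 1 + I)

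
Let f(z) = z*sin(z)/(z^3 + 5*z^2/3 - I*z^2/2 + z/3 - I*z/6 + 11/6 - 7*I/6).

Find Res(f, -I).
Write f(z) = P(z)/Q(z) with P(z) = z*sin(z) and Q(z) = z^3 + 5*z^2/3 - I*z^2/2 + z/3 - I*z/6 + 11/6 - 7*I/6.
The denominator factors as Q(z) = (z + 2 - I/2)*(z + I)*(z - 1/3 - I), so z = -I is a simple zero of Q and P is analytic there; z = -I is therefore a simple pole and
  Res(f, z₀) = P(z₀)/Q'(z₀).

Q'(z) = 3*z^2 + 10*z/3 - I*z + 1/3 - I/6, so Q'(-I) = -11/3 - 7*I/2.
P(-I) = -sinh(1).

Res(f, -I) = (-sinh(1))/(-11/3 - 7*I/2) = (132/925 - 126*I/925)*sinh(1)

Final answer: (132/925 - 126*I/925)*sinh(1)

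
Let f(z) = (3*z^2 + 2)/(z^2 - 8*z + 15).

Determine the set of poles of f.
The singularities of f are the zeros of the denominator. Factoring,
  z^2 - 8*z + 15 = (z - 5)*(z - 3)
so the candidates are z = 5, z = 3.

Check the numerator P(z) = 3*z^2 + 2 at each one:
  P(5) = 77 ≠ 0, so z = 5 is a (simple) pole.
  P(3) = 29 ≠ 0, so z = 3 is a (simple) pole.

Poles of f: {3, 5}

Final answer: {3, 5}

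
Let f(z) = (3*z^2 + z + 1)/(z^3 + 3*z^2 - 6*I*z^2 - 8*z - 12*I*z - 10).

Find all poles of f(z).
The singularities of f are the zeros of the denominator. Factoring,
  z^3 + 3*z^2 - 6*I*z^2 - 8*z - 12*I*z - 10 = (z + 1 - 2*I)*(z + 1 - I)*(z + 1 - 3*I)
so the candidates are z = -1 + 2*I, z = -1 + I, z = -1 + 3*I.

Check the numerator P(z) = 3*z^2 + z + 1 at each one:
  P(-1 + 2*I) = -9 - 10*I ≠ 0, so z = -1 + 2*I is a (simple) pole.
  P(-1 + I) = -5*I ≠ 0, so z = -1 + I is a (simple) pole.
  P(-1 + 3*I) = -24 - 15*I ≠ 0, so z = -1 + 3*I is a (simple) pole.

Poles of f: {-1 + I, -1 + 2*I, -1 + 3*I}

Final answer: {-1 + I, -1 + 2*I, -1 + 3*I}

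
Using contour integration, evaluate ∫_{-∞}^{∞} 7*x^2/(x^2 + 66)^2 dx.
7*sqrt(66)*pi/132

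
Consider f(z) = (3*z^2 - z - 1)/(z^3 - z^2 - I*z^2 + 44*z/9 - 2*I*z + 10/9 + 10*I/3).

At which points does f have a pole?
The singularities of f are the zeros of the denominator. Factoring,
  z^3 - z^2 - I*z^2 + 44*z/9 - 2*I*z + 10/9 + 10*I/3 = (z + 1/3 + I)*(z - 1/3 + I)*(z - 1 - 3*I)
so the candidates are z = -1/3 - I, z = 1/3 - I, z = 1 + 3*I.

Check the numerator P(z) = 3*z^2 - z - 1 at each one:
  P(-1/3 - I) = -10/3 + 3*I ≠ 0, so z = -1/3 - I is a (simple) pole.
  P(1/3 - I) = -4 - I ≠ 0, so z = 1/3 - I is a (simple) pole.
  P(1 + 3*I) = -26 + 15*I ≠ 0, so z = 1 + 3*I is a (simple) pole.

Poles of f: {-1/3 - I, 1/3 - I, 1 + 3*I}

Final answer: {-1/3 - I, 1/3 - I, 1 + 3*I}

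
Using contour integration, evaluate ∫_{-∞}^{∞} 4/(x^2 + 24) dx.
sqrt(6)*pi/3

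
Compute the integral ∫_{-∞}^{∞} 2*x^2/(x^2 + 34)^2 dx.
Let f(z) = 2*z^2/(z^2 + 34)^2. The denominator has no real zeros and deg Q - deg P = 2 ≥ 2, so the integral of f over the upper semicircle |z| = R tends to 0 as R → ∞. Closing the contour in the upper half-plane,
  ∫_{-∞}^{∞} f(x) dx = 2πi · Σ Res(f, z_k)  over the poles with Im z_k > 0.

Zeros of the denominator: z^2 + 34 = 0 gives z = ±sqrt(34)*I.
Upper half-plane: z = sqrt(34)*I (a pole of order 2).

Write f(z) = g(z)/(z - sqrt(34)*I)^2 with g(z) = 2*z^2/(z + sqrt(34)*I)^2. For a double pole, Res(f, z₀) = g'(z₀):
  g'(z) = 4*sqrt(34)*I*z/(z + sqrt(34)*I)^3
  Res(f, sqrt(34)*I) = g'(sqrt(34)*I) = -sqrt(34)*I/68

∫_{-∞}^{∞} f(x) dx = 2πi · (-sqrt(34)*I/68) = sqrt(34)*pi/34

Final answer: sqrt(34)*pi/34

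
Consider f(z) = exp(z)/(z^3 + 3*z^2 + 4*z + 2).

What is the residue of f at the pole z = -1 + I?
Write f(z) = P(z)/Q(z) with P(z) = exp(z) and Q(z) = z^3 + 3*z^2 + 4*z + 2.
The denominator factors as Q(z) = (z + 1 + I)*(z + 1 - I)*(z + 1), so z = -1 + I is a simple zero of Q and P is analytic there; z = -1 + I is therefore a simple pole and
  Res(f, z₀) = P(z₀)/Q'(z₀).

Q'(z) = 3*z^2 + 6*z + 4, so Q'(-1 + I) = -2.
P(-1 + I) = exp(-1 + I).

Res(f, -1 + I) = (exp(-1 + I))/(-2) = -exp(-1 + I)/2

Final answer: -exp(-1 + I)/2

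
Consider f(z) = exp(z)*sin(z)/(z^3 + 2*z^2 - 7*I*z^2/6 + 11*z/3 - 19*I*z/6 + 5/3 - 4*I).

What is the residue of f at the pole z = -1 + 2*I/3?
Write f(z) = P(z)/Q(z) with P(z) = exp(z)*sin(z) and Q(z) = z^3 + 2*z^2 - 7*I*z^2/6 + 11*z/3 - 19*I*z/6 + 5/3 - 4*I.
The denominator factors as Q(z) = (z - 2*I)*(z + 1 + 3*I/2)*(z + 1 - 2*I/3), so z = -1 + 2*I/3 is a simple zero of Q and P is analytic there; z = -1 + 2*I/3 is therefore a simple pole and
  Res(f, z₀) = P(z₀)/Q'(z₀).

Q'(z) = 3*z^2 + 4*z - 7*I*z/3 + 11/3 - 19*I/6, so Q'(-1 + 2*I/3) = 26/9 - 13*I/6.
P(-1 + 2*I/3) = -exp(-1 + 2*I/3)*sin(1 - 2*I/3).

Res(f, -1 + 2*I/3) = (-exp(-1 + 2*I/3)*sin(1 - 2*I/3))/(26/9 - 13*I/6) = (-72/325 - 54*I/325)*exp(-1 + 2*I/3)*sin(1 - 2*I/3)

Final answer: (-72/325 - 54*I/325)*exp(-1 + 2*I/3)*sin(1 - 2*I/3)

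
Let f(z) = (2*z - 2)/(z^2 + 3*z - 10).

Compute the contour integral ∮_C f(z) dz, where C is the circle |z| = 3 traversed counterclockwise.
By the residue theorem, ∮_C f(z) dz = 2πi · (sum of the residues of f at the poles inside |z| = 3).

The denominator factors as (z + 5)*(z - 2), so the singularities of f are simple poles at z = -5, z = 2.
  |-5|² = 25 > 9 = 3², so this pole is outside the contour.
  |2|² = 4 < 9 = 3², so this pole is inside the contour.

With P(z) = 2*z - 2 and Q(z) = z^2 + 3*z - 10, each pole is simple, so Res(f, z₀) = P(z₀)/Q'(z₀) with Q'(z) = 2*z + 3.
  Res(f, 2) = P(2)/Q'(2) = (2)/(7) = 2/7

∮_C f(z) dz = 2πi · (2/7) = 4*I*pi/7

Final answer: 4*I*pi/7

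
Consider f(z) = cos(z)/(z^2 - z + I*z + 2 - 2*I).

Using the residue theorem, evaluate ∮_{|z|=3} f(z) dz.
By the residue theorem, ∮_C f(z) dz = 2πi · (sum of the residues of f at the poles inside |z| = 3).

The denominator factors as (z - 1 - I)*(z + 2*I), so the singularities of f are simple poles at z = 1 + I, z = -2*I.
  |1 + I|² = 2 < 9 = 3², so this pole is inside the contour.
  |-2*I|² = 4 < 9 = 3², so this pole is inside the contour.

With P(z) = cos(z) and Q(z) = z^2 - z + I*z + 2 - 2*I, each pole is simple, so Res(f, z₀) = P(z₀)/Q'(z₀) with Q'(z) = 2*z - 1 + I.
  Res(f, 1 + I) = P(1 + I)/Q'(1 + I) = (cos(1 + I))/(1 + 3*I) = (1/10 - 3*I/10)*cos(1 + I)
  Res(f, -2*I) = P(-2*I)/Q'(-2*I) = (cosh(2))/(-1 - 3*I) = (-1/10 + 3*I/10)*cosh(2)

Sum of residues inside C: (1/10 - 3*I/10)*cos(1 + I) + (-1/10 + 3*I/10)*cosh(2)
∮_C f(z) dz = 2πi · ((1/10 - 3*I/10)*cos(1 + I) + (-1/10 + 3*I/10)*cosh(2)) = pi*(-3/5 - I/5)*cosh(2) + pi*(3/5 + I/5)*cos(1 + I)

Final answer: pi*(-3/5 - I/5)*cosh(2) + pi*(3/5 + I/5)*cos(1 + I)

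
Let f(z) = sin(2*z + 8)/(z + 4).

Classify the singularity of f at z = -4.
Let u = z + 4. The argument of sin is 2*z + 8 = 2u, so
  f = sin(2u)/u = ((2u) - (2u)^3/6 + ...)/u = 2 - (4/3)*u^2 + ...
The Laurent expansion about u = 0 has no negative powers; equivalently lim_{z→-4} f(z) = 2 exists and is finite.
So the singularity is removable.

Final answer: removable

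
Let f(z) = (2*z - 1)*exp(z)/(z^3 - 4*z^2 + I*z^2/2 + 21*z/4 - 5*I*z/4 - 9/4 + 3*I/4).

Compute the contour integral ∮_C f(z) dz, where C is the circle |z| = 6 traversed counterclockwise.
By the residue theorem, ∮_C f(z) dz = 2πi · (sum of the residues of f at the poles inside |z| = 6).

The denominator factors as (z - 1)*(z - 3/2)*(z - 3/2 + I/2), so the singularities of f are simple poles at z = 1, z = 3/2, z = 3/2 - I/2.
  |1|² = 1 < 36 = 6², so this pole is inside the contour.
  |3/2|² = 9/4 < 36 = 6², so this pole is inside the contour.
  |3/2 - I/2|² = 5/2 < 36 = 6², so this pole is inside the contour.

With P(z) = (2*z - 1)*exp(z) and Q(z) = z^3 - 4*z^2 + I*z^2/2 + 21*z/4 - 5*I*z/4 - 9/4 + 3*I/4, each pole is simple, so Res(f, z₀) = P(z₀)/Q'(z₀) with Q'(z) = 3*z^2 - 8*z + I*z + 21/4 - 5*I/4.
  Res(f, 1) = P(1)/Q'(1) = (exp(1))/(1/4 - I/4) = exp(1)*(2 + 2*I)
  Res(f, 3/2) = P(3/2)/Q'(3/2) = (2*exp(3/2))/(I/4) = -8*I*exp(3/2)
  Res(f, 3/2 - I/2) = P(3/2 - I/2)/Q'(3/2 - I/2) = ((2 - I)*exp(3/2 - I/2))/(-1/4 - I/4) = (-2 + 6*I)*exp(3/2 - I/2)

Sum of residues inside C: -8*I*exp(3/2) + exp(1)*(2 + 2*I) + (-2 + 6*I)*exp(3/2 - I/2)
∮_C f(z) dz = 2πi · (-8*I*exp(3/2) + exp(1)*(2 + 2*I) + (-2 + 6*I)*exp(3/2 - I/2)) = 16*pi*exp(3/2) + pi*(-12 - 4*I)*exp(3/2 - I/2) + exp(1)*pi*(-4 + 4*I)

Final answer: 16*pi*exp(3/2) + pi*(-12 - 4*I)*exp(3/2 - I/2) + exp(1)*pi*(-4 + 4*I)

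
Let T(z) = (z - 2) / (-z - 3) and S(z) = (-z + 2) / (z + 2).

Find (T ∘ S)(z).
(T ∘ S)(z) = T(S(z)) = ((1)*S(z) + (-2))/((-1)*S(z) + (-3)). Multiply numerator and denominator by z + 2:
  numerator:   (1)*(-z + 2) + (-2)*(z + 2) = -3*z - 2
  denominator: (-1)*(-z + 2) + (-3)*(z + 2) = -2*z - 8
(T ∘ S)(z) = (-3*z - 2)/(-2*z - 8) = (3*z + 2)/(2*z + 8)

Final answer: (3*z + 2)/(2*z + 8)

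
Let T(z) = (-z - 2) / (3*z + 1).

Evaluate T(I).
-1/2 + I/2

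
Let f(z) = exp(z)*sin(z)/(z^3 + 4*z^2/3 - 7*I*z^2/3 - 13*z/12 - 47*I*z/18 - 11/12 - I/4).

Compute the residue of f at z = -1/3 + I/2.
Write f(z) = P(z)/Q(z) with P(z) = exp(z)*sin(z) and Q(z) = z^3 + 4*z^2/3 - 7*I*z^2/3 - 13*z/12 - 47*I*z/18 - 11/12 - I/4.
The denominator factors as Q(z) = (z - 3*I/2)*(z + 1/3 - I/2)*(z + 1 - I/3), so z = -1/3 + I/2 is a simple zero of Q and P is analytic there; z = -1/3 + I/2 is therefore a simple pole and
  Res(f, z₀) = P(z₀)/Q'(z₀).

Q'(z) = 3*z^2 + 8*z/3 - 14*I*z/3 - 13/12 - 47*I/18, so Q'(-1/3 + I/2) = -1/18 - 13*I/18.
P(-1/3 + I/2) = -exp(-1/3 + I/2)*sin(1/3 - I/2).

Res(f, -1/3 + I/2) = (-exp(-1/3 + I/2)*sin(1/3 - I/2))/(-1/18 - 13*I/18) = (9/85 - 117*I/85)*exp(-1/3 + I/2)*sin(1/3 - I/2)

Final answer: (9/85 - 117*I/85)*exp(-1/3 + I/2)*sin(1/3 - I/2)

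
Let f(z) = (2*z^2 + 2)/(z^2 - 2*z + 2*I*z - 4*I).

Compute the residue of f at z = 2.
5/2 - 5*I/2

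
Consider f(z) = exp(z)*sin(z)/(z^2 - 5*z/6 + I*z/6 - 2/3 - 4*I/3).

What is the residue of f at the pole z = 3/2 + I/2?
Write f(z) = P(z)/Q(z) with P(z) = exp(z)*sin(z) and Q(z) = z^2 - 5*z/6 + I*z/6 - 2/3 - 4*I/3.
The denominator factors as Q(z) = (z + 2/3 + 2*I/3)*(z - 3/2 - I/2), so z = 3/2 + I/2 is a simple zero of Q and P is analytic there; z = 3/2 + I/2 is therefore a simple pole and
  Res(f, z₀) = P(z₀)/Q'(z₀).

Q'(z) = 2*z - 5/6 + I/6, so Q'(3/2 + I/2) = 13/6 + 7*I/6.
P(3/2 + I/2) = exp(3/2 + I/2)*sin(3/2 + I/2).

Res(f, 3/2 + I/2) = (exp(3/2 + I/2)*sin(3/2 + I/2))/(13/6 + 7*I/6) = (39/109 - 21*I/109)*exp(3/2 + I/2)*sin(3/2 + I/2)

Final answer: (39/109 - 21*I/109)*exp(3/2 + I/2)*sin(3/2 + I/2)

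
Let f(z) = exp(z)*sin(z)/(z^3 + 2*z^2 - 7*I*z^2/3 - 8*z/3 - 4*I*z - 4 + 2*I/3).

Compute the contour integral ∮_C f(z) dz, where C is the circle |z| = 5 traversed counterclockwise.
pi*(-432/1105 - 414*I/1105)*exp(-2 + I/3)*sin(2 - I/3) + pi*(6/85 + 27*I/85)*exp(1 + I)*sin(1 + I) + pi*(6/13 + 9*I/13)*exp(-1 + I)*sin(1 - I)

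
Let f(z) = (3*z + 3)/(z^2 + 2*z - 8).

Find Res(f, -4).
Write f(z) = P(z)/Q(z) with P(z) = 3*z + 3 and Q(z) = z^2 + 2*z - 8.
The denominator factors as Q(z) = (z - 2)*(z + 4), so z = -4 is a simple zero of Q and P is analytic there; z = -4 is therefore a simple pole and
  Res(f, z₀) = P(z₀)/Q'(z₀).

Q'(z) = 2*z + 2, so Q'(-4) = -6.
P(-4) = -9.

Res(f, -4) = (-9)/(-6) = 3/2

Final answer: 3/2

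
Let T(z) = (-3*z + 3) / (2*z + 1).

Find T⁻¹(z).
Set w = T(z) = (-3*z + 3) / (2*z + 1) and solve for z:
  w*(2*z + 1) = -3*z + 3
  w + z*(2*w + 3) - 3 = 0
  z*(2*w + 3) = 3 - w
  z = (w - 3)/(-2*w - 3)
Renaming the variable, T⁻¹(z) = (z - 3)/(-2*z - 3) = (-z + 3)/(2*z + 3).
(Check: ad - bc = -9 ≠ 0, so T is invertible.)

Final answer: (-z + 3)/(2*z + 3)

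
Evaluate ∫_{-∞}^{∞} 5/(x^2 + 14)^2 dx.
Let f(z) = 5/(z^2 + 14)^2. The denominator has no real zeros and deg Q - deg P = 4 ≥ 2, so the integral of f over the upper semicircle |z| = R tends to 0 as R → ∞. Closing the contour in the upper half-plane,
  ∫_{-∞}^{∞} f(x) dx = 2πi · Σ Res(f, z_k)  over the poles with Im z_k > 0.

Zeros of the denominator: z^2 + 14 = 0 gives z = ±sqrt(14)*I.
Upper half-plane: z = sqrt(14)*I (a pole of order 2).

Write f(z) = g(z)/(z - sqrt(14)*I)^2 with g(z) = 5/(z + sqrt(14)*I)^2. For a double pole, Res(f, z₀) = g'(z₀):
  g'(z) = -10/(z + sqrt(14)*I)^3
  Res(f, sqrt(14)*I) = g'(sqrt(14)*I) = -5*sqrt(14)*I/784

∫_{-∞}^{∞} f(x) dx = 2πi · (-5*sqrt(14)*I/784) = 5*sqrt(14)*pi/392

Final answer: 5*sqrt(14)*pi/392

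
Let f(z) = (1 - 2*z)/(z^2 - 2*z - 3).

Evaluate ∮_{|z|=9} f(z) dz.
-4*I*pi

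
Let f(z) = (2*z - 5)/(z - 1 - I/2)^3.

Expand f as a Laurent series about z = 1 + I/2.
(-3 + I)/(z - 1 - I/2)^3 + 2/(z - 1 - I/2)^2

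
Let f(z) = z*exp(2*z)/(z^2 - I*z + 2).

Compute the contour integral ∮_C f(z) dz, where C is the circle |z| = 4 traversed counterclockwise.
By the residue theorem, ∮_C f(z) dz = 2πi · (sum of the residues of f at the poles inside |z| = 4).

The denominator factors as (z - 2*I)*(z + I), so the singularities of f are simple poles at z = 2*I, z = -I.
  |2*I|² = 4 < 16 = 4², so this pole is inside the contour.
  |-I|² = 1 < 16 = 4², so this pole is inside the contour.

With P(z) = z*exp(2*z) and Q(z) = z^2 - I*z + 2, each pole is simple, so Res(f, z₀) = P(z₀)/Q'(z₀) with Q'(z) = 2*z - I.
  Res(f, 2*I) = P(2*I)/Q'(2*I) = (2*I*exp(4*I))/(3*I) = 2*exp(4*I)/3
  Res(f, -I) = P(-I)/Q'(-I) = (-I*exp(-2*I))/(-3*I) = exp(-2*I)/3

Sum of residues inside C: 2*exp(4*I)/3 + exp(-2*I)/3
∮_C f(z) dz = 2πi · (2*exp(4*I)/3 + exp(-2*I)/3) = 4*I*pi*exp(4*I)/3 + 2*I*pi*exp(-2*I)/3

Final answer: 4*I*pi*exp(4*I)/3 + 2*I*pi*exp(-2*I)/3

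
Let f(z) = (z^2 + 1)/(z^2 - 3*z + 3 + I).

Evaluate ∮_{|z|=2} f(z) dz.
By the residue theorem, ∮_C f(z) dz = 2πi · (sum of the residues of f at the poles inside |z| = 2).

The denominator factors as (z - 2 + I)*(z - 1 - I), so the singularities of f are simple poles at z = 2 - I, z = 1 + I.
  |2 - I|² = 5 > 4 = 2², so this pole is outside the contour.
  |1 + I|² = 2 < 4 = 2², so this pole is inside the contour.

With P(z) = z^2 + 1 and Q(z) = z^2 - 3*z + 3 + I, each pole is simple, so Res(f, z₀) = P(z₀)/Q'(z₀) with Q'(z) = 2*z - 3.
  Res(f, 1 + I) = P(1 + I)/Q'(1 + I) = (1 + 2*I)/(-1 + 2*I) = 3/5 - 4*I/5

∮_C f(z) dz = 2πi · (3/5 - 4*I/5) = pi*(8/5 + 6*I/5)

Final answer: pi*(8/5 + 6*I/5)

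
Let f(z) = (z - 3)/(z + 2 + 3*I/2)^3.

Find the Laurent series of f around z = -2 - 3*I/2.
Put w = z - (-2 - 3*I/2), i.e. z = w - 2 - 3*I/2. The denominator is w^3, so it suffices to rewrite the numerator in powers of w.

P(z) = z - 3
P(w - 2 - 3*I/2) = -5 - 3*I/2 + w

Dividing each term by w^3:
  f = (-5 - 3*I/2)/w^3 + 1/w^2

Substituting back w = z + 2 + 3*I/2:
  f(z) = (-5 - 3*I/2)/(z + 2 + 3*I/2)^3 + 1/(z + 2 + 3*I/2)^2

The series is finite because the numerator is a polynomial; the negative powers form the principal part.

Final answer: (-5 - 3*I/2)/(z + 2 + 3*I/2)^3 + 1/(z + 2 + 3*I/2)^2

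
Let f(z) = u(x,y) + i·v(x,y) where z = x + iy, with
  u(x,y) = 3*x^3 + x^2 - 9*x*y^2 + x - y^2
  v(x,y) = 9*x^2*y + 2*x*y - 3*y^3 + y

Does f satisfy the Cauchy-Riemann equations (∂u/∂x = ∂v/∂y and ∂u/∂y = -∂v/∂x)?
∂u/∂x = 9*x^2 + 2*x - 9*y^2 + 1
∂v/∂y = 9*x^2 + 2*x - 9*y^2 + 1
∂u/∂y = -18*x*y - 2*y
∂v/∂x = 18*x*y + 2*y
∂u/∂x = ∂v/∂y and ∂u/∂y = -∂v/∂x hold identically; f is analytic.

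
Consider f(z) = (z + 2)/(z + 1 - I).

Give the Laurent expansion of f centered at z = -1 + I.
Put w = z - (-1 + I), i.e. z = w - 1 + I. The denominator is w, so it suffices to rewrite the numerator in powers of w.

P(z) = z + 2
P(w - 1 + I) = 1 + I + w

Dividing each term by w:
  f = (1 + I)/w + 1

Substituting back w = z + 1 - I:
  f(z) = (1 + I)/(z + 1 - I) + 1

The series is finite because the numerator is a polynomial; the negative powers form the principal part, and the coefficient of 1/(z + 1 - I) gives Res(f, -1 + I) = 1 + I.

Final answer: (1 + I)/(z + 1 - I) + 1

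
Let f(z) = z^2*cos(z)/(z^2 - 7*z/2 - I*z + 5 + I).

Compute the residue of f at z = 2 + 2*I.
Write f(z) = P(z)/Q(z) with P(z) = z^2*cos(z) and Q(z) = z^2 - 7*z/2 - I*z + 5 + I.
The denominator factors as Q(z) = (z - 2 - 2*I)*(z - 3/2 + I), so z = 2 + 2*I is a simple zero of Q and P is analytic there; z = 2 + 2*I is therefore a simple pole and
  Res(f, z₀) = P(z₀)/Q'(z₀).

Q'(z) = 2*z - 7/2 - I, so Q'(2 + 2*I) = 1/2 + 3*I.
P(2 + 2*I) = 8*I*cos(2 + 2*I).

Res(f, 2 + 2*I) = (8*I*cos(2 + 2*I))/(1/2 + 3*I) = (96/37 + 16*I/37)*cos(2 + 2*I)

Final answer: (96/37 + 16*I/37)*cos(2 + 2*I)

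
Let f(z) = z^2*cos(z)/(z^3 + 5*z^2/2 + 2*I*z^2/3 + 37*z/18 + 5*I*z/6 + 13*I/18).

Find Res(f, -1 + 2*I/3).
Write f(z) = P(z)/Q(z) with P(z) = z^2*cos(z) and Q(z) = z^3 + 5*z^2/2 + 2*I*z^2/3 + 37*z/18 + 5*I*z/6 + 13*I/18.
The denominator factors as Q(z) = (z + 3/2 + I)*(z + 1 - 2*I/3)*(z + I/3), so z = -1 + 2*I/3 is a simple zero of Q and P is analytic there; z = -1 + 2*I/3 is therefore a simple pole and
  Res(f, z₀) = P(z₀)/Q'(z₀).

Q'(z) = 3*z^2 + 5*z + 4*I*z/3 + 37/18 + 5*I/6, so Q'(-1 + 2*I/3) = -13/6 - 7*I/6.
P(-1 + 2*I/3) = (5/9 - 4*I/3)*cos(1 - 2*I/3).

Res(f, -1 + 2*I/3) = ((5/9 - 4*I/3)*cos(1 - 2*I/3))/(-13/6 - 7*I/6) = (19/327 + 191*I/327)*cos(1 - 2*I/3)

Final answer: (19/327 + 191*I/327)*cos(1 - 2*I/3)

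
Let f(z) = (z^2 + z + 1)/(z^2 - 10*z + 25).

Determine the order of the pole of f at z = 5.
2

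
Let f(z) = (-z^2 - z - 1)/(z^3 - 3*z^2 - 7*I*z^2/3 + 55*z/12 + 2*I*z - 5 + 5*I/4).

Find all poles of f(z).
The singularities of f are the zeros of the denominator. Factoring,
  z^3 - 3*z^2 - 7*I*z^2/3 + 55*z/12 + 2*I*z - 5 + 5*I/4 = (z + I)*(z - 3/2 - I/3)*(z - 3/2 - 3*I)
so the candidates are z = -I, z = 3/2 + I/3, z = 3/2 + 3*I.

Check the numerator P(z) = -z^2 - z - 1 at each one:
  P(-I) = I ≠ 0, so z = -I is a (simple) pole.
  P(3/2 + I/3) = -167/36 - 4*I/3 ≠ 0, so z = 3/2 + I/3 is a (simple) pole.
  P(3/2 + 3*I) = 17/4 - 12*I ≠ 0, so z = 3/2 + 3*I is a (simple) pole.

Poles of f: {-I, 3/2 + I/3, 3/2 + 3*I}

Final answer: {-I, 3/2 + I/3, 3/2 + 3*I}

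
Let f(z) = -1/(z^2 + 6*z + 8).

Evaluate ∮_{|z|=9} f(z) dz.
By the residue theorem, ∮_C f(z) dz = 2πi · (sum of the residues of f at the poles inside |z| = 9).

The denominator factors as (z + 2)*(z + 4), so the singularities of f are simple poles at z = -2, z = -4.
  |-2|² = 4 < 81 = 9², so this pole is inside the contour.
  |-4|² = 16 < 81 = 9², so this pole is inside the contour.

With P(z) = -1 and Q(z) = z^2 + 6*z + 8, each pole is simple, so Res(f, z₀) = P(z₀)/Q'(z₀) with Q'(z) = 2*z + 6.
  Res(f, -2) = P(-2)/Q'(-2) = (-1)/(2) = -1/2
  Res(f, -4) = P(-4)/Q'(-4) = (-1)/(-2) = 1/2

Sum of residues inside C: 0
∮_C f(z) dz = 2πi · (0) = 0

Final answer: 0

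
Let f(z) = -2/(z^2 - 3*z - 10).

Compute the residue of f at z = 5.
-2/7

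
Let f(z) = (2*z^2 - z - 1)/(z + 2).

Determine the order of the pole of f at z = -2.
1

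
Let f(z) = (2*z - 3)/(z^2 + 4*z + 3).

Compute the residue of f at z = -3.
9/2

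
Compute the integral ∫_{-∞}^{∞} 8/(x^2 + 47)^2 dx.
4*sqrt(47)*pi/2209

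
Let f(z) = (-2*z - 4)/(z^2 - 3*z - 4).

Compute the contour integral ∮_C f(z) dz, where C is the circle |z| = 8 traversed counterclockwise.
-4*I*pi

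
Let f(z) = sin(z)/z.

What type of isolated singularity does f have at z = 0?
removable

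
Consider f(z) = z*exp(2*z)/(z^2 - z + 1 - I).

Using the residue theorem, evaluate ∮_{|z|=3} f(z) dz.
By the residue theorem, ∮_C f(z) dz = 2πi · (sum of the residues of f at the poles inside |z| = 3).

The denominator factors as (z + I)*(z - 1 - I), so the singularities of f are simple poles at z = -I, z = 1 + I.
  |-I|² = 1 < 9 = 3², so this pole is inside the contour.
  |1 + I|² = 2 < 9 = 3², so this pole is inside the contour.

With P(z) = z*exp(2*z) and Q(z) = z^2 - z + 1 - I, each pole is simple, so Res(f, z₀) = P(z₀)/Q'(z₀) with Q'(z) = 2*z - 1.
  Res(f, -I) = P(-I)/Q'(-I) = (-I*exp(-2*I))/(-1 - 2*I) = (2/5 + I/5)*exp(-2*I)
  Res(f, 1 + I) = P(1 + I)/Q'(1 + I) = ((1 + I)*exp(2 + 2*I))/(1 + 2*I) = (3/5 - I/5)*exp(2 + 2*I)

Sum of residues inside C: (2/5 + I/5)*exp(-2*I) + (3/5 - I/5)*exp(2 + 2*I)
∮_C f(z) dz = 2πi · ((2/5 + I/5)*exp(-2*I) + (3/5 - I/5)*exp(2 + 2*I)) = pi*(2/5 + 6*I/5)*exp(2 + 2*I) + pi*(-2/5 + 4*I/5)*exp(-2*I)

Final answer: pi*(2/5 + 6*I/5)*exp(2 + 2*I) + pi*(-2/5 + 4*I/5)*exp(-2*I)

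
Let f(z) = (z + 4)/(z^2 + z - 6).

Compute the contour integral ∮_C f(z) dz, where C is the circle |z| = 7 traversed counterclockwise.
By the residue theorem, ∮_C f(z) dz = 2πi · (sum of the residues of f at the poles inside |z| = 7).

The denominator factors as (z - 2)*(z + 3), so the singularities of f are simple poles at z = 2, z = -3.
  |2|² = 4 < 49 = 7², so this pole is inside the contour.
  |-3|² = 9 < 49 = 7², so this pole is inside the contour.

With P(z) = z + 4 and Q(z) = z^2 + z - 6, each pole is simple, so Res(f, z₀) = P(z₀)/Q'(z₀) with Q'(z) = 2*z + 1.
  Res(f, 2) = P(2)/Q'(2) = (6)/(5) = 6/5
  Res(f, -3) = P(-3)/Q'(-3) = (1)/(-5) = -1/5

Sum of residues inside C: 1
∮_C f(z) dz = 2πi · (1) = 2*I*pi

Final answer: 2*I*pi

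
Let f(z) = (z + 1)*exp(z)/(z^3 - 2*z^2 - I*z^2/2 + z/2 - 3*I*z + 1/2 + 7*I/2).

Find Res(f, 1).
exp(1)*(-4/65 + 32*I/65)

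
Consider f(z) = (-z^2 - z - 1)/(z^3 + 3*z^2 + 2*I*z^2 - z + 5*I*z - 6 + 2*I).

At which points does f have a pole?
{-2 - I, -2, 1 - I}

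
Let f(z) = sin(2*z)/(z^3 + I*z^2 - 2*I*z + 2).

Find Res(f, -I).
Write f(z) = P(z)/Q(z) with P(z) = sin(2*z) and Q(z) = z^3 + I*z^2 - 2*I*z + 2.
The denominator factors as Q(z) = (z + I)*(z - 1 - I)*(z + 1 + I), so z = -I is a simple zero of Q and P is analytic there; z = -I is therefore a simple pole and
  Res(f, z₀) = P(z₀)/Q'(z₀).

Q'(z) = 3*z^2 + 2*I*z - 2*I, so Q'(-I) = -1 - 2*I.
P(-I) = -I*sinh(2).

Res(f, -I) = (-I*sinh(2))/(-1 - 2*I) = (2/5 + I/5)*sinh(2)

Final answer: (2/5 + I/5)*sinh(2)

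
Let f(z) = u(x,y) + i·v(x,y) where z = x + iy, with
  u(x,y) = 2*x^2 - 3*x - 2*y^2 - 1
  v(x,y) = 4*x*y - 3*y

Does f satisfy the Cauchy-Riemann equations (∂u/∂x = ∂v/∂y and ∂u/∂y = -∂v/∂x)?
∂u/∂x = 4*x - 3
∂v/∂y = 4*x - 3
∂u/∂y = -4*y
∂v/∂x = 4*y
∂u/∂x = ∂v/∂y and ∂u/∂y = -∂v/∂x hold identically; f is analytic.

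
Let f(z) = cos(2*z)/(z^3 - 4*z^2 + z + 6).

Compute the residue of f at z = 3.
Write f(z) = P(z)/Q(z) with P(z) = cos(2*z) and Q(z) = z^3 - 4*z^2 + z + 6.
The denominator factors as Q(z) = (z - 3)*(z + 1)*(z - 2), so z = 3 is a simple zero of Q and P is analytic there; z = 3 is therefore a simple pole and
  Res(f, z₀) = P(z₀)/Q'(z₀).

Q'(z) = 3*z^2 - 8*z + 1, so Q'(3) = 4.
P(3) = cos(6).

Res(f, 3) = (cos(6))/(4) = cos(6)/4

Final answer: cos(6)/4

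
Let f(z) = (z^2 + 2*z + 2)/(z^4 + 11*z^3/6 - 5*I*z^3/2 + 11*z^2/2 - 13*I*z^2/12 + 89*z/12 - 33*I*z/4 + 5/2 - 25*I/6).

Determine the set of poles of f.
{-1 + 3*I, -1/2, -1/3 + 3*I/2, -2*I}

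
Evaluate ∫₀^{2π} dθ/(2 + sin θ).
Call the integral J. The integrand is 2π-periodic and we integrate over a full period, so shifting θ does not change the value (θ → θ + π/2 turns sin θ into cos θ). Hence
  J = ∫₀^{2π} dθ/(2 + cos θ).
Put z = e^{iθ}: then cos θ = (z + 1/z)/2, dθ = dz/(iz), and z runs once counterclockwise around |z| = 1:
  J = ∮_{|z|=1} 1/(2 + (z + 1/z)/2) · dz/(iz) = (2/i) ∮_{|z|=1} dz/(z^2 + 4*z + 1).
The roots of z^2 + 4*z + 1 are z = (-2 ± sqrt(2^2 - 1^2)), with sqrt(3) = sqrt(3); their product is 1, so only z₊ = -2 + sqrt(3) lies inside the unit circle (z₋ = -2 - sqrt(3) lies outside).
z₊ is a simple zero of q(z) = z^2 + 4*z + 1, so Res(1/q, z₊) = 1/q'(z₊) with q'(z) = 2*z + 4; and q'(z₊) = (z₊ - z₋) = 2*sqrt(3).
Therefore J = (2/i) · 2πi · 1/(2*sqrt(3)) = 2*pi/(sqrt(3)) = 2*sqrt(3)*pi/3

Final answer: 2*sqrt(3)*pi/3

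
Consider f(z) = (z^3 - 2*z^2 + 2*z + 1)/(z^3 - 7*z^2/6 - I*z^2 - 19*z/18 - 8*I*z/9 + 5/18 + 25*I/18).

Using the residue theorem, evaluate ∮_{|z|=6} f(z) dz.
pi*(-2 - 5*I/3)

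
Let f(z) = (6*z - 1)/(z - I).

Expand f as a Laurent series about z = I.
Put w = z - (I), i.e. z = w + I. The denominator is w, so it suffices to rewrite the numerator in powers of w.

P(z) = 6*z - 1
P(w + I) = -1 + 6*I + 6*w

Dividing each term by w:
  f = (-1 + 6*I)/w + 6

Substituting back w = z - I:
  f(z) = (-1 + 6*I)/(z - I) + 6

The series is finite because the numerator is a polynomial; the negative powers form the principal part, and the coefficient of 1/(z - I) gives Res(f, I) = -1 + 6*I.

Final answer: (-1 + 6*I)/(z - I) + 6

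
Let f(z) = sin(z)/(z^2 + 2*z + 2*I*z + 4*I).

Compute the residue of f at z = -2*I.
Write f(z) = P(z)/Q(z) with P(z) = sin(z) and Q(z) = z^2 + 2*z + 2*I*z + 4*I.
The denominator factors as Q(z) = (z + 2)*(z + 2*I), so z = -2*I is a simple zero of Q and P is analytic there; z = -2*I is therefore a simple pole and
  Res(f, z₀) = P(z₀)/Q'(z₀).

Q'(z) = 2*z + 2 + 2*I, so Q'(-2*I) = 2 - 2*I.
P(-2*I) = -I*sinh(2).

Res(f, -2*I) = (-I*sinh(2))/(2 - 2*I) = (1/4 - I/4)*sinh(2)

Final answer: (1/4 - I/4)*sinh(2)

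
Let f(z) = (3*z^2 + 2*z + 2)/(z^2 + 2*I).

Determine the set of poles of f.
{-1 + I, 1 - I}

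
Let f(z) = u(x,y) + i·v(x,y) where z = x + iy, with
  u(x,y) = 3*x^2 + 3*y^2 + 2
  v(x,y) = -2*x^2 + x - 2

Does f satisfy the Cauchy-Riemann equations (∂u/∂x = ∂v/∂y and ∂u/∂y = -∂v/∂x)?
∂u/∂x = 6*x
∂v/∂y = 0
∂u/∂y = 6*y
∂v/∂x = 1 - 4*x
∂u/∂x ≠ ∂v/∂y and ∂u/∂y ≠ -∂v/∂x; the Cauchy-Riemann equations are not satisfied, so f is not analytic.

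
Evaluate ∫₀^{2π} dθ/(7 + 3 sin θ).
Call the integral J. The integrand is 2π-periodic and we integrate over a full period, so shifting θ does not change the value (θ → θ + π/2 turns sin θ into cos θ). Hence
  J = ∫₀^{2π} dθ/(7 + 3 cos θ).
Put z = e^{iθ}: then cos θ = (z + 1/z)/2, dθ = dz/(iz), and z runs once counterclockwise around |z| = 1:
  J = ∮_{|z|=1} 1/(7 + 3*(z + 1/z)/2) · dz/(iz) = (2/i) ∮_{|z|=1} dz/(3*z^2 + 14*z + 3).
The roots of 3*z^2 + 14*z + 3 are z = (-7 ± sqrt(7^2 - 3^2))/3, with sqrt(40) = 2*sqrt(10); their product is 1, so only z₊ = -7/3 + 2*sqrt(10)/3 lies inside the unit circle (z₋ = -7/3 - 2*sqrt(10)/3 lies outside).
z₊ is a simple zero of q(z) = 3*z^2 + 14*z + 3, so Res(1/q, z₊) = 1/q'(z₊) with q'(z) = 6*z + 14; and q'(z₊) = 3*(z₊ - z₋) = 4*sqrt(10).
Therefore J = (2/i) · 2πi · 1/(4*sqrt(10)) = 2*pi/(2*sqrt(10)) = sqrt(10)*pi/10

Final answer: sqrt(10)*pi/10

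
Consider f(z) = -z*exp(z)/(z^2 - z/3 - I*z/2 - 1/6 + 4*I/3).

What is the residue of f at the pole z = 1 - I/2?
Write f(z) = P(z)/Q(z) with P(z) = -z*exp(z) and Q(z) = z^2 - z/3 - I*z/2 - 1/6 + 4*I/3.
The denominator factors as Q(z) = (z + 2/3 - I)*(z - 1 + I/2), so z = 1 - I/2 is a simple zero of Q and P is analytic there; z = 1 - I/2 is therefore a simple pole and
  Res(f, z₀) = P(z₀)/Q'(z₀).

Q'(z) = 2*z - 1/3 - I/2, so Q'(1 - I/2) = 5/3 - 3*I/2.
P(1 - I/2) = (-1 + I/2)*exp(1 - I/2).

Res(f, 1 - I/2) = ((-1 + I/2)*exp(1 - I/2))/(5/3 - 3*I/2) = (-87/181 - 24*I/181)*exp(1 - I/2)

Final answer: (-87/181 - 24*I/181)*exp(1 - I/2)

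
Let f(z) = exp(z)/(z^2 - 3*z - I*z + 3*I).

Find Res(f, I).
Write f(z) = P(z)/Q(z) with P(z) = exp(z) and Q(z) = z^2 - 3*z - I*z + 3*I.
The denominator factors as Q(z) = (z - I)*(z - 3), so z = I is a simple zero of Q and P is analytic there; z = I is therefore a simple pole and
  Res(f, z₀) = P(z₀)/Q'(z₀).

Q'(z) = 2*z - 3 - I, so Q'(I) = -3 + I.
P(I) = exp(I).

Res(f, I) = (exp(I))/(-3 + I) = (-3/10 - I/10)*exp(I)

Final answer: (-3/10 - I/10)*exp(I)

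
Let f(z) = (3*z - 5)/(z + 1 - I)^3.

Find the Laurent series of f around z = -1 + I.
(-8 + 3*I)/(z + 1 - I)^3 + 3/(z + 1 - I)^2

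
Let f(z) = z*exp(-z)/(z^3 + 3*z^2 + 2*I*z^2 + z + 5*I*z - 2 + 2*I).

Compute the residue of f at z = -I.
Write f(z) = P(z)/Q(z) with P(z) = z*exp(-z) and Q(z) = z^3 + 3*z^2 + 2*I*z^2 + z + 5*I*z - 2 + 2*I.
The denominator factors as Q(z) = (z + I)*(z + 2)*(z + 1 + I), so z = -I is a simple zero of Q and P is analytic there; z = -I is therefore a simple pole and
  Res(f, z₀) = P(z₀)/Q'(z₀).

Q'(z) = 3*z^2 + 6*z + 4*I*z + 1 + 5*I, so Q'(-I) = 2 - I.
P(-I) = -I*exp(I).

Res(f, -I) = (-I*exp(I))/(2 - I) = (1/5 - 2*I/5)*exp(I)

Final answer: (1/5 - 2*I/5)*exp(I)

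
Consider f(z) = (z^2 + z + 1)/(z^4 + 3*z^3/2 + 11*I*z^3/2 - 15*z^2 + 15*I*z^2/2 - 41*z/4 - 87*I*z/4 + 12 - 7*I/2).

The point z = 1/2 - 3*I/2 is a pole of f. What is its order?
Factor the denominator:
  z^4 + 3*z^3/2 + 11*I*z^3/2 - 15*z^2 + 15*I*z^2/2 - 41*z/4 - 87*I*z/4 + 12 - 7*I/2 = (z - 1/2 + 3*I/2)^3*(z + 3 + I)

The numerator P(z) = z^2 + z + 1 has P(1/2 - 3*I/2) = -1/2 - 3*I ≠ 0, so no factor of (z - 1/2 + 3*I/2) cancels.
Near z = 1/2 - 3*I/2 we can therefore write f(z) = g(z)/(z - 1/2 + 3*I/2)^3 with g analytic at 1/2 - 3*I/2 and g(1/2 - 3*I/2) ≠ 0 (g is the numerator divided by the remaining denominator factors).

Hence z = 1/2 - 3*I/2 is a pole of order 3.

Final answer: 3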